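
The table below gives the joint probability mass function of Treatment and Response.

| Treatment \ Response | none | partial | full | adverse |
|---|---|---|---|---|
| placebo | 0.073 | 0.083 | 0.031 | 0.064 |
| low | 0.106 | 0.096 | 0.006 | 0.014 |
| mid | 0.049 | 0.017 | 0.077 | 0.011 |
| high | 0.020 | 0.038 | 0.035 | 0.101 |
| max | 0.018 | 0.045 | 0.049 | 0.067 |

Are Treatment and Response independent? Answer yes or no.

no

P(Treatment=high) = 0.194 and P(Response=adverse) = 0.257, so their product is 0.04986, but P(Treatment=high, Response=adverse) = 0.101. Since these differ, Treatment and Response are not independent.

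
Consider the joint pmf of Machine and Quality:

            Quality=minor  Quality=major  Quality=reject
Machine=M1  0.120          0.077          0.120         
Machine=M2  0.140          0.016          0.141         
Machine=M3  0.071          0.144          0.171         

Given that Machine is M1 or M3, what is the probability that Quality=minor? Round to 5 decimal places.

0.27169

P(Machine=M1) = 0.120 + 0.077 + 0.120 = 0.317.
P(Machine=M3) = 0.071 + 0.144 + 0.171 = 0.386.
P(Machine ∈ {M1, M3}) = 0.317 + 0.386 = 0.703; P(Quality=minor, Machine ∈ {M1, M3}) = 0.120 + 0.071 = 0.191.
P(Quality=minor | Machine ∈ {M1, M3}) = 0.191/0.703 = 0.27169.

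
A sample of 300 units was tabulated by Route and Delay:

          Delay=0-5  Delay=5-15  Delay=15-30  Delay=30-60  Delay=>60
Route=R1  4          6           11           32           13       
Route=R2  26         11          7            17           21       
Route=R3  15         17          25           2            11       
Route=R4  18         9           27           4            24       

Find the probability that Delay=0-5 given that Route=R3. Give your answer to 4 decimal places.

0.2143

Total with Route=R3: 15 + 17 + 25 + 2 + 11 = 70.
P(Delay=0-5 | Route=R3) = 15/70 = 0.2143.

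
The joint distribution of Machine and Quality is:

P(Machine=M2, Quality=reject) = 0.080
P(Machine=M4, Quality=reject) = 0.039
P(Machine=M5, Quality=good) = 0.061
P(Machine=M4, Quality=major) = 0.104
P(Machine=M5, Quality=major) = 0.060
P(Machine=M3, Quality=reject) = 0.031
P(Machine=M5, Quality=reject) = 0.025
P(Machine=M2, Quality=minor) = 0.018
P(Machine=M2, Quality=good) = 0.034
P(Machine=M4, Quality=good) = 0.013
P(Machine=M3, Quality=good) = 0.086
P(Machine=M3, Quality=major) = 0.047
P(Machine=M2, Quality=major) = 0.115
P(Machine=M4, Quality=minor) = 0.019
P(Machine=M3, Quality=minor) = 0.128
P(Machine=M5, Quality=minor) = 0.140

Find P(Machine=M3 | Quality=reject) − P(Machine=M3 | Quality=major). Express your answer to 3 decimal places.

0.033

P(Quality=reject) = 0.080 + 0.031 + 0.039 + 0.025 = 0.175; P(Machine=M3 | Quality=reject) = 0.031/0.175 = 0.1771.
P(Quality=major) = 0.115 + 0.047 + 0.104 + 0.060 = 0.326; P(Machine=M3 | Quality=major) = 0.047/0.326 = 0.1442.
Difference = 0.033.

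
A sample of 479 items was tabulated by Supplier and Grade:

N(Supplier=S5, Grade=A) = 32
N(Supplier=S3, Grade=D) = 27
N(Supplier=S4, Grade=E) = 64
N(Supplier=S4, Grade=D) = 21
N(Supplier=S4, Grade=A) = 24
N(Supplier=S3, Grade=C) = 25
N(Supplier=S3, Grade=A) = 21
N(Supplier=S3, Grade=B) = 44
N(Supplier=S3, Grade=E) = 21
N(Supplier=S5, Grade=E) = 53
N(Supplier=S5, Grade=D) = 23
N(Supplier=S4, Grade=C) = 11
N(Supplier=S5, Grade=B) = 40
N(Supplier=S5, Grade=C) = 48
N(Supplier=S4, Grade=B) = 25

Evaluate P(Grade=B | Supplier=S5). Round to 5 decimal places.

Total with Supplier=S5: 32 + 40 + 48 + 23 + 53 = 196.
P(Grade=B | Supplier=S5) = 40/196 = 0.20408.

0.20408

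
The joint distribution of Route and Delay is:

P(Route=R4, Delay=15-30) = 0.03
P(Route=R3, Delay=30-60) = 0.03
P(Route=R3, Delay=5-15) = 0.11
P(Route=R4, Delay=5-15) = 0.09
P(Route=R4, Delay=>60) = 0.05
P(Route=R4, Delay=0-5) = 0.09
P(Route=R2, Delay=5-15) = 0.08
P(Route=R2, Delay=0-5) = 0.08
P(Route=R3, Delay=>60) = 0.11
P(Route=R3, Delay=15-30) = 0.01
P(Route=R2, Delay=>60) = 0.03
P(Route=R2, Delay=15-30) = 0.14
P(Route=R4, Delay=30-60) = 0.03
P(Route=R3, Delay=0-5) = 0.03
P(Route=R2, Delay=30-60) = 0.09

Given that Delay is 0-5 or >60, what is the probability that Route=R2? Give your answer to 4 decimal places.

P(Delay=0-5) = 0.08 + 0.03 + 0.09 = 0.20.
P(Delay=>60) = 0.03 + 0.11 + 0.05 = 0.19.
P(Delay ∈ {0-5, >60}) = 0.20 + 0.19 = 0.39; P(Route=R2, Delay ∈ {0-5, >60}) = 0.08 + 0.03 = 0.11.
P(Route=R2 | Delay ∈ {0-5, >60}) = 0.11/0.39 = 0.2821.

0.2821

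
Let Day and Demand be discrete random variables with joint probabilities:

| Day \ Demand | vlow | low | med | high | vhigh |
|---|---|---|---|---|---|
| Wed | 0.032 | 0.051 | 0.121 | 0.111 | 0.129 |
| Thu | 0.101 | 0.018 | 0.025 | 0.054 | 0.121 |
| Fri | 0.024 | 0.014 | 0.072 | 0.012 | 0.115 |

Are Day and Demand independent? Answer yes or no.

no

P(Day=Thu) = 0.319 and P(Demand=vlow) = 0.157, so their product is 0.05008, but P(Day=Thu, Demand=vlow) = 0.101. Since these differ, Day and Demand are not independent.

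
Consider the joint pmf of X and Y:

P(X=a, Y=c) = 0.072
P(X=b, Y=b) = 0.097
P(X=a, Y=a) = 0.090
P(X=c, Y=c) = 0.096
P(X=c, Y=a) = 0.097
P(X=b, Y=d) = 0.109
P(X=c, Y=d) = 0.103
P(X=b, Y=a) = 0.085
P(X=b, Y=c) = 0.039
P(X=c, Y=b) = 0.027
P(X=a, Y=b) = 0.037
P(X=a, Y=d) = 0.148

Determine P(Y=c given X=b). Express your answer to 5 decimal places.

P(X=b) = 0.085 + 0.097 + 0.039 + 0.109 = 0.330.
P(Y=c | X=b) = 0.039/0.330 = 0.11818.

0.11818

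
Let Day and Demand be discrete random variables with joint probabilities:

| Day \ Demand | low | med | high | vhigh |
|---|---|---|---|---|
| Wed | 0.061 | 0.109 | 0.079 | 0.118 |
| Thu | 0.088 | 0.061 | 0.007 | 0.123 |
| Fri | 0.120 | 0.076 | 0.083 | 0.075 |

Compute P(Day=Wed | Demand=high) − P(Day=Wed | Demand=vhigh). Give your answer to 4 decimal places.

0.0940

P(Demand=high) = 0.079 + 0.007 + 0.083 = 0.169; P(Day=Wed | Demand=high) = 0.079/0.169 = 0.46746.
P(Demand=vhigh) = 0.118 + 0.123 + 0.075 = 0.316; P(Day=Wed | Demand=vhigh) = 0.118/0.316 = 0.37342.
Difference = 0.0940.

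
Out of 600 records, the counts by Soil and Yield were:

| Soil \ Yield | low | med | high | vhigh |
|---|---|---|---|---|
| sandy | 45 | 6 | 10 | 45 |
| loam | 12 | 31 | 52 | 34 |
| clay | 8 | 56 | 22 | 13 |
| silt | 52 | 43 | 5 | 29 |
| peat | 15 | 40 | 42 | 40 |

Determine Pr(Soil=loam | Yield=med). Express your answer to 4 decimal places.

Total with Yield=med: 6 + 31 + 56 + 43 + 40 = 176.
P(Soil=loam | Yield=med) = 31/176 = 0.1761.

0.1761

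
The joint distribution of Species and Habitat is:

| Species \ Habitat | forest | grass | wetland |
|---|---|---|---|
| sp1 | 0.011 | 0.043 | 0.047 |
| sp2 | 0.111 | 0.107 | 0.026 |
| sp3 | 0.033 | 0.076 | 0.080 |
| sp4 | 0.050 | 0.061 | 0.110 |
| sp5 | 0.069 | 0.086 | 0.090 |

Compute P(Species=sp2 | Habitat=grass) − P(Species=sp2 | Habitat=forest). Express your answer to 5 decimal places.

-0.11825

P(Habitat=grass) = 0.043 + 0.107 + 0.076 + 0.061 + 0.086 = 0.373; P(Species=sp2 | Habitat=grass) = 0.107/0.373 = 0.286863.
P(Habitat=forest) = 0.011 + 0.111 + 0.033 + 0.050 + 0.069 = 0.274; P(Species=sp2 | Habitat=forest) = 0.111/0.274 = 0.405109.
Difference = -0.11825.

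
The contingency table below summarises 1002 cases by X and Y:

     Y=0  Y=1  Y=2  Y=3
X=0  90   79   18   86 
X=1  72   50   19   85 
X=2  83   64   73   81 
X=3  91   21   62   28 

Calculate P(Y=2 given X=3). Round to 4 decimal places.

Total with X=3: 91 + 21 + 62 + 28 = 202.
P(Y=2 | X=3) = 62/202 = 0.3069.

0.3069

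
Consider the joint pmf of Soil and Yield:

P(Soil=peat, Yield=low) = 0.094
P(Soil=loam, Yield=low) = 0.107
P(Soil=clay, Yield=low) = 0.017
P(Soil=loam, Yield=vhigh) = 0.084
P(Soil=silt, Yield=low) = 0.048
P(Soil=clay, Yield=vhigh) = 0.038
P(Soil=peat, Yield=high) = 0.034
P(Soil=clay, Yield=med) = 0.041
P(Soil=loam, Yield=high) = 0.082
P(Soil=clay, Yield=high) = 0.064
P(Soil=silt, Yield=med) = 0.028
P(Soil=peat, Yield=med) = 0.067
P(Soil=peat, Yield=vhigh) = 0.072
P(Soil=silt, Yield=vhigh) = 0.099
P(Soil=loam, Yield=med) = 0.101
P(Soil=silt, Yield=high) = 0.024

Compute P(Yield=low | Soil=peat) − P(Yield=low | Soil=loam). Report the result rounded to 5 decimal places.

P(Soil=peat) = 0.094 + 0.067 + 0.034 + 0.072 = 0.267; P(Yield=low | Soil=peat) = 0.094/0.267 = 0.352060.
P(Soil=loam) = 0.107 + 0.101 + 0.082 + 0.084 = 0.374; P(Yield=low | Soil=loam) = 0.107/0.374 = 0.286096.
Difference = 0.06596.

0.06596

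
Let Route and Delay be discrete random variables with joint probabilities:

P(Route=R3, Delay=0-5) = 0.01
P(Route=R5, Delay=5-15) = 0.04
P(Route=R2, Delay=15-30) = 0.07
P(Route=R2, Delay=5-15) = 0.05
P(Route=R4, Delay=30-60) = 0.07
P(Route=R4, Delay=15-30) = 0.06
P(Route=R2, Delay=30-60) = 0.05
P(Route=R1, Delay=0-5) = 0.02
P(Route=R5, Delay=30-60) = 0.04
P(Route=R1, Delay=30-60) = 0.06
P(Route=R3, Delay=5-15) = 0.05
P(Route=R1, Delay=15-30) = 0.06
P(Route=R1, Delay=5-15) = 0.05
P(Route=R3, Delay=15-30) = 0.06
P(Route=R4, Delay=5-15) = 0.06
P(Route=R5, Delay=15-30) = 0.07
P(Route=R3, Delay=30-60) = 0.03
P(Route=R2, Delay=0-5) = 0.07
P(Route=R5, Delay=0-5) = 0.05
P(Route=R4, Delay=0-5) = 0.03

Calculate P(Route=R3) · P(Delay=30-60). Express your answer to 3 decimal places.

0.038

P(Route=R3) = 0.01 + 0.05 + 0.06 + 0.03 = 0.15.
P(Delay=30-60) = 0.06 + 0.05 + 0.03 + 0.07 + 0.04 = 0.25.
Product: 0.15 × 0.25 = 0.038.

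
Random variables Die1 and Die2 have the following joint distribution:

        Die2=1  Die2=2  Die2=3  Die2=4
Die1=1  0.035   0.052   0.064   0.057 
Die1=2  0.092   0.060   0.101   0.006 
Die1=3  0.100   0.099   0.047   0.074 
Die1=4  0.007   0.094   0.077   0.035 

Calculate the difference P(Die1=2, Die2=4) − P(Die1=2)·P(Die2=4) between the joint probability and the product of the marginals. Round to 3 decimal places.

P(Die1=2) = 0.092 + 0.060 + 0.101 + 0.006 = 0.259.
P(Die2=4) = 0.057 + 0.006 + 0.074 + 0.035 = 0.172.
P(Die1=2, Die2=4) − P(Die1=2)P(Die2=4) = 0.006 − 0.259×0.172 = -0.039.

-0.039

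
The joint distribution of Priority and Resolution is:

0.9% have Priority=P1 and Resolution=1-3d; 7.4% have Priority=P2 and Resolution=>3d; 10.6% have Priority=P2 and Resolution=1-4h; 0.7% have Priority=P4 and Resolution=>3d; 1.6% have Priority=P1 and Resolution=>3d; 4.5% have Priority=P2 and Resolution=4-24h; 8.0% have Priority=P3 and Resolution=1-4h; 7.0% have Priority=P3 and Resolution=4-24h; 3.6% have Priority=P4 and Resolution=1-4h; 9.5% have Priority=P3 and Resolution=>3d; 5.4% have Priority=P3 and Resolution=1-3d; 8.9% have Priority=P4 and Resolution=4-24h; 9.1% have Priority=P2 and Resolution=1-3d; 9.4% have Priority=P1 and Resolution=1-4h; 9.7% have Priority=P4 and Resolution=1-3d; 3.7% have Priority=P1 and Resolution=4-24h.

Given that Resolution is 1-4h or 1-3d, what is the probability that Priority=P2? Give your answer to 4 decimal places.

0.3474

P(Resolution=1-4h) = 0.094 + 0.106 + 0.080 + 0.036 = 0.316.
P(Resolution=1-3d) = 0.009 + 0.091 + 0.054 + 0.097 = 0.251.
P(Resolution ∈ {1-4h, 1-3d}) = 0.316 + 0.251 = 0.567; P(Priority=P2, Resolution ∈ {1-4h, 1-3d}) = 0.106 + 0.091 = 0.197.
P(Priority=P2 | Resolution ∈ {1-4h, 1-3d}) = 0.197/0.567 = 0.3474.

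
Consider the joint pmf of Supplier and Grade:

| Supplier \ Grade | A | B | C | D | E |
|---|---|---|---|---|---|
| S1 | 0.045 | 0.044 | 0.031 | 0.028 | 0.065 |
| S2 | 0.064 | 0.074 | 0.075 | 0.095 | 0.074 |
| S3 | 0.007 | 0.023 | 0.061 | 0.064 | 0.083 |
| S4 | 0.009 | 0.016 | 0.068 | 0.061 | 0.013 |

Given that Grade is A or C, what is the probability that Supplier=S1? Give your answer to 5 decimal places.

0.21111

P(Grade=A) = 0.045 + 0.064 + 0.007 + 0.009 = 0.125.
P(Grade=C) = 0.031 + 0.075 + 0.061 + 0.068 = 0.235.
P(Grade ∈ {A, C}) = 0.125 + 0.235 = 0.360; P(Supplier=S1, Grade ∈ {A, C}) = 0.045 + 0.031 = 0.076.
P(Supplier=S1 | Grade ∈ {A, C}) = 0.076/0.360 = 0.21111.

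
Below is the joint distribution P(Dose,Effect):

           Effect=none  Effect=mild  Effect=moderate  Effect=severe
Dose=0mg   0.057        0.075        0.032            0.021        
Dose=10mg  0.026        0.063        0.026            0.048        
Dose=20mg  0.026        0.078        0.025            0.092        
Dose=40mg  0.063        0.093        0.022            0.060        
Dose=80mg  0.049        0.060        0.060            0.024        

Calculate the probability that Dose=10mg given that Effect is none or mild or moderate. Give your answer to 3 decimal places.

0.152

P(Effect=none) = 0.057 + 0.026 + 0.026 + 0.063 + 0.049 = 0.221.
P(Effect=mild) = 0.075 + 0.063 + 0.078 + 0.093 + 0.060 = 0.369.
P(Effect=moderate) = 0.032 + 0.026 + 0.025 + 0.022 + 0.060 = 0.165.
P(Effect ∈ {none, mild, moderate}) = 0.221 + 0.369 + 0.165 = 0.755; P(Dose=10mg, Effect ∈ {none, mild, moderate}) = 0.026 + 0.063 + 0.026 = 0.115.
P(Dose=10mg | Effect ∈ {none, mild, moderate}) = 0.115/0.755 = 0.152.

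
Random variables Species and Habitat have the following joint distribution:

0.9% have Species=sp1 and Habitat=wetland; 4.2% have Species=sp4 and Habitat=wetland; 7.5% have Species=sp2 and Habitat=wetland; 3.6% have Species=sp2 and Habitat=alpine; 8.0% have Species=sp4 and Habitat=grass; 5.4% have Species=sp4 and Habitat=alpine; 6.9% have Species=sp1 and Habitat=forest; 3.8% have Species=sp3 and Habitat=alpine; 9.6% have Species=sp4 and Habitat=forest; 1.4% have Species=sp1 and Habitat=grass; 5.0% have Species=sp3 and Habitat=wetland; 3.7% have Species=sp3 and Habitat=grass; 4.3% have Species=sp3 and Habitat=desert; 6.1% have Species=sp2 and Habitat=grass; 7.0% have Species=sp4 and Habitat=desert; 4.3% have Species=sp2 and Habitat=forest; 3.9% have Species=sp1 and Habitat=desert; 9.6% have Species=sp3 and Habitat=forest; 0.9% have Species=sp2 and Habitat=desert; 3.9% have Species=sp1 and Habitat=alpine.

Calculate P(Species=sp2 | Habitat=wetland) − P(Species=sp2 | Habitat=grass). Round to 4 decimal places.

P(Habitat=wetland) = 0.009 + 0.075 + 0.050 + 0.042 = 0.176; P(Species=sp2 | Habitat=wetland) = 0.075/0.176 = 0.42614.
P(Habitat=grass) = 0.014 + 0.061 + 0.037 + 0.080 = 0.192; P(Species=sp2 | Habitat=grass) = 0.061/0.192 = 0.31771.
Difference = 0.1084.

0.1084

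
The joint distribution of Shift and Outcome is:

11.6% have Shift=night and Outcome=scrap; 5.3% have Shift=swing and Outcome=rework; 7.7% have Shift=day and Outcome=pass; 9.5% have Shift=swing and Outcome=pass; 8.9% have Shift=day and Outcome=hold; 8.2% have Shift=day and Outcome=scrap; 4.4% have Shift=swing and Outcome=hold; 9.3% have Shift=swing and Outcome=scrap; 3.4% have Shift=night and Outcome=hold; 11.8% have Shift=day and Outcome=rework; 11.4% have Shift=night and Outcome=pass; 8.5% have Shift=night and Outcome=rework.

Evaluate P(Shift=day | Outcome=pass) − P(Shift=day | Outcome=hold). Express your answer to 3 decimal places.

-0.264

P(Outcome=pass) = 0.077 + 0.095 + 0.114 = 0.286; P(Shift=day | Outcome=pass) = 0.077/0.286 = 0.2692.
P(Outcome=hold) = 0.089 + 0.044 + 0.034 = 0.167; P(Shift=day | Outcome=hold) = 0.089/0.167 = 0.5329.
Difference = -0.264.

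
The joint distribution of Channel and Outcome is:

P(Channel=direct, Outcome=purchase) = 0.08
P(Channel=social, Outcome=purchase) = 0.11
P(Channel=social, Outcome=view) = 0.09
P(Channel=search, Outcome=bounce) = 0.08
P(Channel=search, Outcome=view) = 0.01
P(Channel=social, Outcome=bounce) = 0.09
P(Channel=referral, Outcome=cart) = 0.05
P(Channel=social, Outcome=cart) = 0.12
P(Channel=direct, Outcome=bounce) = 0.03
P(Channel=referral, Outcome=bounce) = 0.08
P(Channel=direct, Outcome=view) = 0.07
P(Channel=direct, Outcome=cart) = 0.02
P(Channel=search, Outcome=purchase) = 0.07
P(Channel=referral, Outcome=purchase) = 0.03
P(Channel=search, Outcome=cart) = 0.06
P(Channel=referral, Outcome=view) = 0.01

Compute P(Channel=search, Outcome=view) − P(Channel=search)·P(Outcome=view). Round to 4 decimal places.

-0.0296

P(Channel=search) = 0.08 + 0.01 + 0.06 + 0.07 = 0.22.
P(Outcome=view) = 0.01 + 0.09 + 0.07 + 0.01 = 0.18.
P(Channel=search, Outcome=view) − P(Channel=search)P(Outcome=view) = 0.01 − 0.22×0.18 = -0.0296.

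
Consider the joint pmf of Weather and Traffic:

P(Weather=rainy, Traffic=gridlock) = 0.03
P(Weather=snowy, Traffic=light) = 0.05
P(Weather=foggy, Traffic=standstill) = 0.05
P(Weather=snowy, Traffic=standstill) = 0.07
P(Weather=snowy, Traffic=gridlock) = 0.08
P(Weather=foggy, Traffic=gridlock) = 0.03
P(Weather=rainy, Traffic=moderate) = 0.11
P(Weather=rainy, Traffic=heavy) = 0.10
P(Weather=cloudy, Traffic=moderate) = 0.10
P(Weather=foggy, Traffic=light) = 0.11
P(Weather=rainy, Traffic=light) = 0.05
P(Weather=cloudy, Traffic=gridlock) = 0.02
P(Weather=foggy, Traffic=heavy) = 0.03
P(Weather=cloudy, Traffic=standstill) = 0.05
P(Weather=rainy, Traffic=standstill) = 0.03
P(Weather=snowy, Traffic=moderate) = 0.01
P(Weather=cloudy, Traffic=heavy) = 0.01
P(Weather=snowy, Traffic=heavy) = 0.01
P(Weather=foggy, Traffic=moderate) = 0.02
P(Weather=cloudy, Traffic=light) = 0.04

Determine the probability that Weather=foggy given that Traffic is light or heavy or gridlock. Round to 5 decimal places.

P(Traffic=light) = 0.04 + 0.05 + 0.05 + 0.11 = 0.25.
P(Traffic=heavy) = 0.01 + 0.10 + 0.01 + 0.03 = 0.15.
P(Traffic=gridlock) = 0.02 + 0.03 + 0.08 + 0.03 = 0.16.
P(Traffic ∈ {light, heavy, gridlock}) = 0.25 + 0.15 + 0.16 = 0.56; P(Weather=foggy, Traffic ∈ {light, heavy, gridlock}) = 0.11 + 0.03 + 0.03 = 0.17.
P(Weather=foggy | Traffic ∈ {light, heavy, gridlock}) = 0.17/0.56 = 0.30357.

0.30357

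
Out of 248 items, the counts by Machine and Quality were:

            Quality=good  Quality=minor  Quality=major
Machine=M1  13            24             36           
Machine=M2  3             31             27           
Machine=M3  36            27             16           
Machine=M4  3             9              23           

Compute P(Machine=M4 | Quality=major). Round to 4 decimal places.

Total with Quality=major: 36 + 27 + 16 + 23 = 102.
P(Machine=M4 | Quality=major) = 23/102 = 0.2255.

0.2255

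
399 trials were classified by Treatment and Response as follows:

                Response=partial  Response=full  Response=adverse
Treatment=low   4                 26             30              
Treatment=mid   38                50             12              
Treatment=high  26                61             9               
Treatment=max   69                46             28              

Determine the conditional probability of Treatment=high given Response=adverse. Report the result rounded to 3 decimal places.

0.114

Total with Response=adverse: 30 + 12 + 9 + 28 = 79.
P(Treatment=high | Response=adverse) = 9/79 = 0.114.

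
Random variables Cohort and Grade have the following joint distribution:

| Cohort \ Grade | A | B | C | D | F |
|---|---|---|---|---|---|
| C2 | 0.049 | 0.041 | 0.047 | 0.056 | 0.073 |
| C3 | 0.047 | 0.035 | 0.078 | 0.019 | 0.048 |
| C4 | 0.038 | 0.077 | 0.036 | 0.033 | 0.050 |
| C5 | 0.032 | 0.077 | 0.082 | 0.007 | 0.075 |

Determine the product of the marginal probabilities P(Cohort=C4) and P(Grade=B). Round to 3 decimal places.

P(Cohort=C4) = 0.038 + 0.077 + 0.036 + 0.033 + 0.050 = 0.234.
P(Grade=B) = 0.041 + 0.035 + 0.077 + 0.077 = 0.230.
Product: 0.234 × 0.230 = 0.054.

0.054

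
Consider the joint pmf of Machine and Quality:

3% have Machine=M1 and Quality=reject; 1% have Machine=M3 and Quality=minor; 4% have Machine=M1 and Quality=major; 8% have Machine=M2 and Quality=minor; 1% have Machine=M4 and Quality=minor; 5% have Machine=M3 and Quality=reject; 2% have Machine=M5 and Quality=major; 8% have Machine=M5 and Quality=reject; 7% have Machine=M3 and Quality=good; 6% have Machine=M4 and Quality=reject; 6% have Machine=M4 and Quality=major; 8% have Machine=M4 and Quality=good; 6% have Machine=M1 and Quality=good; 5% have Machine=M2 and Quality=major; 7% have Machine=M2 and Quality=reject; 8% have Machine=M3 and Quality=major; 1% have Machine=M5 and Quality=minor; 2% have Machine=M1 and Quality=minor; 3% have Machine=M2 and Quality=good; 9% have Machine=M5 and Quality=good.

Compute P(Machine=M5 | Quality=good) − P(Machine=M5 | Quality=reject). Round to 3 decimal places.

P(Quality=good) = 0.06 + 0.03 + 0.07 + 0.08 + 0.09 = 0.33; P(Machine=M5 | Quality=good) = 0.09/0.33 = 0.2727.
P(Quality=reject) = 0.03 + 0.07 + 0.05 + 0.06 + 0.08 = 0.29; P(Machine=M5 | Quality=reject) = 0.08/0.29 = 0.2759.
Difference = -0.003.

-0.003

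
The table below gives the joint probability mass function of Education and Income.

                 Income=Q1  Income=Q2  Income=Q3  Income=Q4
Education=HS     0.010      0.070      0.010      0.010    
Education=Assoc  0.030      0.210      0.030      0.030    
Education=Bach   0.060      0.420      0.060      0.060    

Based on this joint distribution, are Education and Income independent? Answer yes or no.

yes

Every cell satisfies P(Education,Income) = P(Education)·P(Income). For instance P(Education=Bach) = 0.600, P(Income=Q3) = 0.100, and 0.600×0.100 = 0.060 matches the joint entry. So Education and Income are independent.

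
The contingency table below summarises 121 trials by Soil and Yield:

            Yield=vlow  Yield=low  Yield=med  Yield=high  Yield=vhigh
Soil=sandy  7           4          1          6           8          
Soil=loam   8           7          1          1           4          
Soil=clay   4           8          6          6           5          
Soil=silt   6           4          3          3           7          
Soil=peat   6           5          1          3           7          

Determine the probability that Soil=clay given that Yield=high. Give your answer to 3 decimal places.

0.316

Total with Yield=high: 6 + 1 + 6 + 3 + 3 = 19.
P(Soil=clay | Yield=high) = 6/19 = 0.316.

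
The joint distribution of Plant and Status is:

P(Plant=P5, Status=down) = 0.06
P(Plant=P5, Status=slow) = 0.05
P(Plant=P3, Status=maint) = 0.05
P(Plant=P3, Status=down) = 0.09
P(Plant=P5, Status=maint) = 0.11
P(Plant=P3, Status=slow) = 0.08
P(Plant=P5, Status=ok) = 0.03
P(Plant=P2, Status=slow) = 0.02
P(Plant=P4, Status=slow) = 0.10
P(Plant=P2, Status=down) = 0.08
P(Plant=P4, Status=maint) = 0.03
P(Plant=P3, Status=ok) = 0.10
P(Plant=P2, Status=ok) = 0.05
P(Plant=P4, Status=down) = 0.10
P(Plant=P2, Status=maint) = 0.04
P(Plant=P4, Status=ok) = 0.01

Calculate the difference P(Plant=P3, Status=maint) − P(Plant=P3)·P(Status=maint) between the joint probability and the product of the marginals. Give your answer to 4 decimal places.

-0.0236

P(Plant=P3) = 0.10 + 0.08 + 0.09 + 0.05 = 0.32.
P(Status=maint) = 0.04 + 0.05 + 0.03 + 0.11 = 0.23.
P(Plant=P3, Status=maint) − P(Plant=P3)P(Status=maint) = 0.05 − 0.32×0.23 = -0.0236.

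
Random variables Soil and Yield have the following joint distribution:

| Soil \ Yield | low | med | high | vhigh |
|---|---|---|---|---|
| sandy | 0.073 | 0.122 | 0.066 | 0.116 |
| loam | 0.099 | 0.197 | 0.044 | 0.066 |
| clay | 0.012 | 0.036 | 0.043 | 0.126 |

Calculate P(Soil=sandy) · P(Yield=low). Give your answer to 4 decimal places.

P(Soil=sandy) = 0.073 + 0.122 + 0.066 + 0.116 = 0.377.
P(Yield=low) = 0.073 + 0.099 + 0.012 = 0.184.
Product: 0.377 × 0.184 = 0.0694.

0.0694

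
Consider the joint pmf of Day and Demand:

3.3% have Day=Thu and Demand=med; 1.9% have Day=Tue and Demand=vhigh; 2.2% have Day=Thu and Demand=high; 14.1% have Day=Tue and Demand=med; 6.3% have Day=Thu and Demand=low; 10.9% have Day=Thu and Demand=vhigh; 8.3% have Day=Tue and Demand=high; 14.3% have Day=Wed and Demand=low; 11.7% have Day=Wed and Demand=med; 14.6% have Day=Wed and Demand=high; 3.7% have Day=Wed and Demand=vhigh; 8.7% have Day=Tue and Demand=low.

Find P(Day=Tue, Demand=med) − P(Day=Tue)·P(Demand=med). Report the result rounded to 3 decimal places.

0.045

P(Day=Tue) = 0.087 + 0.141 + 0.083 + 0.019 = 0.330.
P(Demand=med) = 0.141 + 0.117 + 0.033 = 0.291.
P(Day=Tue, Demand=med) − P(Day=Tue)P(Demand=med) = 0.141 − 0.330×0.291 = 0.045.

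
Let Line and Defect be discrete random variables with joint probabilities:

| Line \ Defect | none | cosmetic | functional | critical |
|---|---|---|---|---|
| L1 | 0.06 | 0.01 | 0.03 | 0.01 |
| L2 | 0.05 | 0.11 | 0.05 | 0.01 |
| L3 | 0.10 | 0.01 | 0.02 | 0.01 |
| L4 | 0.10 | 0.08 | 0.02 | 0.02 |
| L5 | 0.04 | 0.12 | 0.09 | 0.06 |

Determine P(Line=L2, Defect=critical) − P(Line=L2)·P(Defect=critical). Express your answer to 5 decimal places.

-0.01420

P(Line=L2) = 0.05 + 0.11 + 0.05 + 0.01 = 0.22.
P(Defect=critical) = 0.01 + 0.01 + 0.01 + 0.02 + 0.06 = 0.11.
P(Line=L2, Defect=critical) − P(Line=L2)P(Defect=critical) = 0.01 − 0.22×0.11 = -0.01420.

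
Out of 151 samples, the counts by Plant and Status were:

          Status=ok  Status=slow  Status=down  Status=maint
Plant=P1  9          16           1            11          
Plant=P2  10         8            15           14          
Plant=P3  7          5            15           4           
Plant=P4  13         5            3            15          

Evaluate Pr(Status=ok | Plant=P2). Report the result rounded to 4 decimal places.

0.2128

Total with Plant=P2: 10 + 8 + 15 + 14 = 47.
P(Status=ok | Plant=P2) = 10/47 = 0.2128.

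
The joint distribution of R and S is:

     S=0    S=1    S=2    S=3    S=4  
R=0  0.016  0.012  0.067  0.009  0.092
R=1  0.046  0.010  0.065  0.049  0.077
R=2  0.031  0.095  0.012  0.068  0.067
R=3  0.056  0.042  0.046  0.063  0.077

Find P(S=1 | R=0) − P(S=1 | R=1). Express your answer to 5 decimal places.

P(R=0) = 0.016 + 0.012 + 0.067 + 0.009 + 0.092 = 0.196; P(S=1 | R=0) = 0.012/0.196 = 0.061224.
P(R=1) = 0.046 + 0.010 + 0.065 + 0.049 + 0.077 = 0.247; P(S=1 | R=1) = 0.010/0.247 = 0.040486.
Difference = 0.02074.

0.02074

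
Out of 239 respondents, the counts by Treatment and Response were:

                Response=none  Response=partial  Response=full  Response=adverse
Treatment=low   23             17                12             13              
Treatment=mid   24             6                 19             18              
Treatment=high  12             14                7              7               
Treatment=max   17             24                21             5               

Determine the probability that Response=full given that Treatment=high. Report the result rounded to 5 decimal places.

Total with Treatment=high: 12 + 14 + 7 + 7 = 40.
P(Response=full | Treatment=high) = 7/40 = 0.17500.

0.17500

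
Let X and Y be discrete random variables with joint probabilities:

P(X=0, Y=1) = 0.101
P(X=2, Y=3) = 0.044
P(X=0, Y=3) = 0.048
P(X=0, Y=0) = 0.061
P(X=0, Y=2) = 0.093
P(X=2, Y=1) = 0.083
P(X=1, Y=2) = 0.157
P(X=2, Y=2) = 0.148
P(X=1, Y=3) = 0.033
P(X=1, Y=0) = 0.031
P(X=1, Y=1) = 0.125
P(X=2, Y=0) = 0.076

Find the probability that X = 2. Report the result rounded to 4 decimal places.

P(X=2) = 0.076 + 0.083 + 0.148 + 0.044 = 0.351.

0.3510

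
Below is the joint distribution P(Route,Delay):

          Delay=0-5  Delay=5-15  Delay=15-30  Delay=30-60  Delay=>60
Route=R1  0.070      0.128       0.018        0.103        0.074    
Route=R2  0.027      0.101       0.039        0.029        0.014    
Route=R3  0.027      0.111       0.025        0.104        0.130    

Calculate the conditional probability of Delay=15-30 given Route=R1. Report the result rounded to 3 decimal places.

P(Route=R1) = 0.070 + 0.128 + 0.018 + 0.103 + 0.074 = 0.393.
P(Delay=15-30 | Route=R1) = 0.018/0.393 = 0.046.

0.046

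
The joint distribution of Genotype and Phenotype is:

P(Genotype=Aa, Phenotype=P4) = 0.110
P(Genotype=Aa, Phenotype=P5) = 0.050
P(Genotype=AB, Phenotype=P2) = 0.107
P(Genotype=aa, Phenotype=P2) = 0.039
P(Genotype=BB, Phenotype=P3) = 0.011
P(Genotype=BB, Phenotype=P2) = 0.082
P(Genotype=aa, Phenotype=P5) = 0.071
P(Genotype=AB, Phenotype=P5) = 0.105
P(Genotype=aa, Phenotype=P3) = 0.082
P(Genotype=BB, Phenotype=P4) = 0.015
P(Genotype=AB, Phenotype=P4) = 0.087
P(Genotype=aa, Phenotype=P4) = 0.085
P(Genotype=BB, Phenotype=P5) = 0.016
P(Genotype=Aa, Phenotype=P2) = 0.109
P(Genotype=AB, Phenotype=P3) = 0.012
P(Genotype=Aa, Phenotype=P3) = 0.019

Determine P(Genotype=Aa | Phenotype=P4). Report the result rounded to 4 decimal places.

P(Phenotype=P4) = 0.110 + 0.085 + 0.087 + 0.015 = 0.297.
P(Genotype=Aa | Phenotype=P4) = 0.110/0.297 = 0.3704.

0.3704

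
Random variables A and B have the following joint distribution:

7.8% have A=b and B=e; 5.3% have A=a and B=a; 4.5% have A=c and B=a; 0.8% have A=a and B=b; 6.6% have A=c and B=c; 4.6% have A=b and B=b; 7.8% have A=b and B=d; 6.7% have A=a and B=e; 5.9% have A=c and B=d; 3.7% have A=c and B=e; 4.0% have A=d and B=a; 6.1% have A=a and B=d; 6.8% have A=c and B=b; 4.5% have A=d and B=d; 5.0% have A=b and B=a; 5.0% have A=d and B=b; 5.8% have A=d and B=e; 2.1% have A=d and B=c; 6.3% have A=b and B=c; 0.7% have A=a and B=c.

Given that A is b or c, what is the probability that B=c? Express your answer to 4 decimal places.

P(A=b) = 0.050 + 0.046 + 0.063 + 0.078 + 0.078 = 0.315.
P(A=c) = 0.045 + 0.068 + 0.066 + 0.059 + 0.037 = 0.275.
P(A ∈ {b, c}) = 0.315 + 0.275 = 0.590; P(B=c, A ∈ {b, c}) = 0.063 + 0.066 = 0.129.
P(B=c | A ∈ {b, c}) = 0.129/0.590 = 0.2186.

0.2186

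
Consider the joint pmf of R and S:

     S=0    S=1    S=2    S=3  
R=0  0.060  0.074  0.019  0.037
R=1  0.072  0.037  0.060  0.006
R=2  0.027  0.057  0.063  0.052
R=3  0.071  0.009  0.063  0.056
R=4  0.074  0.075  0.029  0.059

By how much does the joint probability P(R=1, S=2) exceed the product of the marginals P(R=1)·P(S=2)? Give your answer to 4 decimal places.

P(R=1) = 0.072 + 0.037 + 0.060 + 0.006 = 0.175.
P(S=2) = 0.019 + 0.060 + 0.063 + 0.063 + 0.029 = 0.234.
P(R=1, S=2) − P(R=1)P(S=2) = 0.060 − 0.175×0.234 = 0.0191.

0.0191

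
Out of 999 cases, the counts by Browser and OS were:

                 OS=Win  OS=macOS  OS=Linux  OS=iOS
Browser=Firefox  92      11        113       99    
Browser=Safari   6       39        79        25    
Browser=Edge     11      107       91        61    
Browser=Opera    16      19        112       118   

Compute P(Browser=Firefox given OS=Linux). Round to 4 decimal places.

0.2861

Total with OS=Linux: 113 + 79 + 91 + 112 = 395.
P(Browser=Firefox | OS=Linux) = 113/395 = 0.2861.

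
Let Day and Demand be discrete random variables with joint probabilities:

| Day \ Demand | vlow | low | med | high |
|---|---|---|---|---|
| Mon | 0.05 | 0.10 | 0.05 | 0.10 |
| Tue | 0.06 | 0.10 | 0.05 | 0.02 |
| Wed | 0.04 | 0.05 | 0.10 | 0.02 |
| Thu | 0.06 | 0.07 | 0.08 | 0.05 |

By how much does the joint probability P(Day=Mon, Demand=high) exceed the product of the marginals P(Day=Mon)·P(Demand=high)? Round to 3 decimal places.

0.043

P(Day=Mon) = 0.05 + 0.10 + 0.05 + 0.10 = 0.30.
P(Demand=high) = 0.10 + 0.02 + 0.02 + 0.05 = 0.19.
P(Day=Mon, Demand=high) − P(Day=Mon)P(Demand=high) = 0.10 − 0.30×0.19 = 0.043.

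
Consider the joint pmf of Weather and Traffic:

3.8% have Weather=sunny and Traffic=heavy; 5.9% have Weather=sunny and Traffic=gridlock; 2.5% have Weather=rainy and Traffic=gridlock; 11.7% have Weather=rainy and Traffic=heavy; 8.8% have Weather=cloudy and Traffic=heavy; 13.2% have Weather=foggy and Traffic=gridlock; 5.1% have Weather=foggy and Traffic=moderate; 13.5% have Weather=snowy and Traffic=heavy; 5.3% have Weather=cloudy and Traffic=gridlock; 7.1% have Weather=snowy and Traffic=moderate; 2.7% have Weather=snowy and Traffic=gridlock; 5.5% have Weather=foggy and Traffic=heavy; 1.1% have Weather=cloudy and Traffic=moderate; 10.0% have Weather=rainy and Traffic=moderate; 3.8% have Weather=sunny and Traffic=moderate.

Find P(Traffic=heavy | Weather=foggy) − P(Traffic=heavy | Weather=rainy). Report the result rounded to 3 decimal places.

P(Weather=foggy) = 0.051 + 0.055 + 0.132 = 0.238; P(Traffic=heavy | Weather=foggy) = 0.055/0.238 = 0.2311.
P(Weather=rainy) = 0.100 + 0.117 + 0.025 = 0.242; P(Traffic=heavy | Weather=rainy) = 0.117/0.242 = 0.4835.
Difference = -0.252.

-0.252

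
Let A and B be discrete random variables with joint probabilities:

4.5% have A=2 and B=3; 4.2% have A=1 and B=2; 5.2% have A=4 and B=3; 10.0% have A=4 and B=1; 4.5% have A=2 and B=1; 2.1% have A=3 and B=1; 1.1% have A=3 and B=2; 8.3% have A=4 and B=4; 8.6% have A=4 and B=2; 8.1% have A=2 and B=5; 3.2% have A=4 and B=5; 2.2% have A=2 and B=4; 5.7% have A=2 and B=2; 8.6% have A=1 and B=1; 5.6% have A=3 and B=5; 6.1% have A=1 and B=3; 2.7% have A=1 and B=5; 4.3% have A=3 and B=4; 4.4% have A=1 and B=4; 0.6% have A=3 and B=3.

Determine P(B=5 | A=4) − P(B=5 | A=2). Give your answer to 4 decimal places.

P(A=4) = 0.100 + 0.086 + 0.052 + 0.083 + 0.032 = 0.353; P(B=5 | A=4) = 0.032/0.353 = 0.09065.
P(A=2) = 0.045 + 0.057 + 0.045 + 0.022 + 0.081 = 0.250; P(B=5 | A=2) = 0.081/0.250 = 0.32400.
Difference = -0.2333.

-0.2333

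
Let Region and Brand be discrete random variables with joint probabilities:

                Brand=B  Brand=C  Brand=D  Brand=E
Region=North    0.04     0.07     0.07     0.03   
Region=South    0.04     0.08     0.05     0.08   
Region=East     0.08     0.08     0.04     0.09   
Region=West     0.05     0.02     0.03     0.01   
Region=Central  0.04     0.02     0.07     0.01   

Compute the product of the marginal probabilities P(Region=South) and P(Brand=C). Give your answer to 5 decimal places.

P(Region=South) = 0.04 + 0.08 + 0.05 + 0.08 = 0.25.
P(Brand=C) = 0.07 + 0.08 + 0.08 + 0.02 + 0.02 = 0.27.
Product: 0.25 × 0.27 = 0.06750.

0.06750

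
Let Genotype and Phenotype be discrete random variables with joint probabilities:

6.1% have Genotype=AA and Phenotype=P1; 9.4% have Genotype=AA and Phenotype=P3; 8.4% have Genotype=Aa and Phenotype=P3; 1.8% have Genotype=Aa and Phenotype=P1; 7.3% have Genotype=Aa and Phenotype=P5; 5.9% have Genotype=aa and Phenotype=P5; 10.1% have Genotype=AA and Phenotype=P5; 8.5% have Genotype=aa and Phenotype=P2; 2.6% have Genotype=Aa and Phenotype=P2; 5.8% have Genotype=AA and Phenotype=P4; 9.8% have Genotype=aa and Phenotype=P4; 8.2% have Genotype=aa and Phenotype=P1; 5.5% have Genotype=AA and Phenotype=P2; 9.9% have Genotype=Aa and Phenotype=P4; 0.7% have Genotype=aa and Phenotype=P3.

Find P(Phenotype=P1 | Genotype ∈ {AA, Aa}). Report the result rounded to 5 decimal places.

P(Genotype=AA) = 0.061 + 0.055 + 0.094 + 0.058 + 0.101 = 0.369.
P(Genotype=Aa) = 0.018 + 0.026 + 0.084 + 0.099 + 0.073 = 0.300.
P(Genotype ∈ {AA, Aa}) = 0.369 + 0.300 = 0.669; P(Phenotype=P1, Genotype ∈ {AA, Aa}) = 0.061 + 0.018 = 0.079.
P(Phenotype=P1 | Genotype ∈ {AA, Aa}) = 0.079/0.669 = 0.11809.

0.11809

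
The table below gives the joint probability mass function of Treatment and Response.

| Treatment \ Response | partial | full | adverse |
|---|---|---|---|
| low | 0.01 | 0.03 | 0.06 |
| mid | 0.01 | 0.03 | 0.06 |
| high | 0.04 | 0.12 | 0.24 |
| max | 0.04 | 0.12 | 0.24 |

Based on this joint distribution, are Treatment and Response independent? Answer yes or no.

yes

Every cell satisfies P(Treatment,Response) = P(Treatment)·P(Response). For instance P(Treatment=mid) = 0.10, P(Response=partial) = 0.10, and 0.10×0.10 = 0.01 matches the joint entry. So Treatment and Response are independent.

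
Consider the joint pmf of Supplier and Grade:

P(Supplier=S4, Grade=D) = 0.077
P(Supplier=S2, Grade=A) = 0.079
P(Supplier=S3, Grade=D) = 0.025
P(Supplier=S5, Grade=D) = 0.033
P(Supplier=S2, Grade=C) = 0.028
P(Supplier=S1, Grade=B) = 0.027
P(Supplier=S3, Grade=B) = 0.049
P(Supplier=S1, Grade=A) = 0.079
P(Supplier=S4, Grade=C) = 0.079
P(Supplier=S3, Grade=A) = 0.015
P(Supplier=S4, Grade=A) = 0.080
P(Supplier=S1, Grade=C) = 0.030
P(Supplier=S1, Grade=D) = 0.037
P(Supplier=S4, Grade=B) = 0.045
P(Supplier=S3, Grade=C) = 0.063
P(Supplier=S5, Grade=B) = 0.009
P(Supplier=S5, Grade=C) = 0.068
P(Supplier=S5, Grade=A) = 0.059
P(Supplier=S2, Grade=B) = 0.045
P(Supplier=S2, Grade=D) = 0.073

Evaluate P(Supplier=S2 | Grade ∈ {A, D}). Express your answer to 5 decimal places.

0.27289

P(Grade=A) = 0.079 + 0.079 + 0.015 + 0.080 + 0.059 = 0.312.
P(Grade=D) = 0.037 + 0.073 + 0.025 + 0.077 + 0.033 = 0.245.
P(Grade ∈ {A, D}) = 0.312 + 0.245 = 0.557; P(Supplier=S2, Grade ∈ {A, D}) = 0.079 + 0.073 = 0.152.
P(Supplier=S2 | Grade ∈ {A, D}) = 0.152/0.557 = 0.27289.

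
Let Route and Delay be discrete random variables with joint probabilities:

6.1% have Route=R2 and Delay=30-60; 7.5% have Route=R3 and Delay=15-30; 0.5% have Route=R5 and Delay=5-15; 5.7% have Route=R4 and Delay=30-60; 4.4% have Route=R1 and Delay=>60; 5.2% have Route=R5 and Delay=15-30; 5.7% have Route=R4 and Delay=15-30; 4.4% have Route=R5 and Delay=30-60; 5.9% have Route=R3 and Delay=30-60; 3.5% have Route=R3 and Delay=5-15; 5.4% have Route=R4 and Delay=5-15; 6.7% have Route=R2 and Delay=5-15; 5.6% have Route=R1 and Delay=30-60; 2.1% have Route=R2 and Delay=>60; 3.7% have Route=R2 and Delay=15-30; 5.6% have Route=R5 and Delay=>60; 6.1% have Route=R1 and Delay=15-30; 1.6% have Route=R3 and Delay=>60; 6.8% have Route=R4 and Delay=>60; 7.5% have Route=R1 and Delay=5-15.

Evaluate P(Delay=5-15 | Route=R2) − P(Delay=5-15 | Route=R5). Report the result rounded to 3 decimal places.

P(Route=R2) = 0.067 + 0.037 + 0.061 + 0.021 = 0.186; P(Delay=5-15 | Route=R2) = 0.067/0.186 = 0.3602.
P(Route=R5) = 0.005 + 0.052 + 0.044 + 0.056 = 0.157; P(Delay=5-15 | Route=R5) = 0.005/0.157 = 0.0318.
Difference = 0.328.

0.328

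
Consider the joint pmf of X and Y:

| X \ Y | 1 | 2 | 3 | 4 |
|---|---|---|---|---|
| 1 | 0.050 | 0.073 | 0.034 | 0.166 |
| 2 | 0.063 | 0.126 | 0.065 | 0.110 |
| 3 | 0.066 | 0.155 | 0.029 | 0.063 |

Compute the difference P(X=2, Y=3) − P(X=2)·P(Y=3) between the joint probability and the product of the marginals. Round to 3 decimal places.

P(X=2) = 0.063 + 0.126 + 0.065 + 0.110 = 0.364.
P(Y=3) = 0.034 + 0.065 + 0.029 = 0.128.
P(X=2, Y=3) − P(X=2)P(Y=3) = 0.065 − 0.364×0.128 = 0.018.

0.018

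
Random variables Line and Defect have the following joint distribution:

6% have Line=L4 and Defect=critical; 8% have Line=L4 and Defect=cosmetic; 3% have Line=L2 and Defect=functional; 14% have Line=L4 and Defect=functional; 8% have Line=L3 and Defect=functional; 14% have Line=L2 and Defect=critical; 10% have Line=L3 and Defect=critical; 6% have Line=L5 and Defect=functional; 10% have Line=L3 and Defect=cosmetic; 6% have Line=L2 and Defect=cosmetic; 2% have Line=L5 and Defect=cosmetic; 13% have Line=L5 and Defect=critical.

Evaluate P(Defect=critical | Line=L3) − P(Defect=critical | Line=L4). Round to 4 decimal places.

P(Line=L3) = 0.10 + 0.08 + 0.10 = 0.28; P(Defect=critical | Line=L3) = 0.10/0.28 = 0.35714.
P(Line=L4) = 0.08 + 0.14 + 0.06 = 0.28; P(Defect=critical | Line=L4) = 0.06/0.28 = 0.21429.
Difference = 0.1429.

0.1429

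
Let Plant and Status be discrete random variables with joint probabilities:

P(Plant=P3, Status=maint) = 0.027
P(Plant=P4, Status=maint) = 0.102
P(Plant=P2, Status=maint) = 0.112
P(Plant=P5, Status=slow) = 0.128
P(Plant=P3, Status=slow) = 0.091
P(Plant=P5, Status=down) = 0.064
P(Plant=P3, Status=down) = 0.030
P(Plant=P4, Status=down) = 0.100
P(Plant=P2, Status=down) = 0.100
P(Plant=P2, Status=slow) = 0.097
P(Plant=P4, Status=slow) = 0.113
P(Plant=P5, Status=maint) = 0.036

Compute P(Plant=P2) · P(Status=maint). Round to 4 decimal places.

P(Plant=P2) = 0.097 + 0.100 + 0.112 = 0.309.
P(Status=maint) = 0.112 + 0.027 + 0.102 + 0.036 = 0.277.
Product: 0.309 × 0.277 = 0.0856.

0.0856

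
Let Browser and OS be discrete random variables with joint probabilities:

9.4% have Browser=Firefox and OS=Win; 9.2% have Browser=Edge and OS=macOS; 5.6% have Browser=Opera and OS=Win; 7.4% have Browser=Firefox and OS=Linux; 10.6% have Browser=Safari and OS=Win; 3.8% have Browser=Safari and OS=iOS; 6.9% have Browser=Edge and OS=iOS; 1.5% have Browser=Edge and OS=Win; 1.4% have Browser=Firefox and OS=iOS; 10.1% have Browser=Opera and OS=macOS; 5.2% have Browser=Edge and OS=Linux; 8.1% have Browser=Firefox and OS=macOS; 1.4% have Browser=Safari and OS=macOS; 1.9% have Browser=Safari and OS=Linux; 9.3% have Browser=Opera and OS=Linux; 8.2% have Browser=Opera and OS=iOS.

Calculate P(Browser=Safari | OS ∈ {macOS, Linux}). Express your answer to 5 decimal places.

P(OS=macOS) = 0.081 + 0.014 + 0.092 + 0.101 = 0.288.
P(OS=Linux) = 0.074 + 0.019 + 0.052 + 0.093 = 0.238.
P(OS ∈ {macOS, Linux}) = 0.288 + 0.238 = 0.526; P(Browser=Safari, OS ∈ {macOS, Linux}) = 0.014 + 0.019 = 0.033.
P(Browser=Safari | OS ∈ {macOS, Linux}) = 0.033/0.526 = 0.06274.

0.06274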